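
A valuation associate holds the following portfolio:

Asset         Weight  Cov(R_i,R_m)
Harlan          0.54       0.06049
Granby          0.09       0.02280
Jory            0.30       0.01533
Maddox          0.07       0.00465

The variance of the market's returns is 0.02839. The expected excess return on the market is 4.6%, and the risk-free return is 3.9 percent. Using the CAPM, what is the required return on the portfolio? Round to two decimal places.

10.32%

β_Harlan = 0.06049 / 0.02839 = 2.1307
β_Granby = 0.02280 / 0.02839 = 0.8031
β_Jory = 0.01533 / 0.02839 = 0.5400
β_Maddox = 0.00465 / 0.02839 = 0.1638
β_P = Σ w_i β_i = 0.54×2.1307 + 0.09×0.8031 + 0.30×0.5400 + 0.07×0.1638 = 1.3963
E(R_P) = R_f + β_P × MRP = 3.9% + 1.3963 × 4.6% = 10.32%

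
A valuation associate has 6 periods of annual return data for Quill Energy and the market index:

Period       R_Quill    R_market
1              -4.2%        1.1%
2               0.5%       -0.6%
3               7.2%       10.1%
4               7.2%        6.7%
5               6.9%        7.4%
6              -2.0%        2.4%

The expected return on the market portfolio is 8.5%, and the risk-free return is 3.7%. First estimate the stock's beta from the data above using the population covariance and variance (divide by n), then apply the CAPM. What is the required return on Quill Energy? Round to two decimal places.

Mean R_i = (-4.2 + 0.5 + 7.2 + 7.2 + 6.9 − 2.0) / 6 = 2.6000%
Mean R_m = (1.1 − 0.6 + 10.1 + 6.7 + 7.4 + 2.4) / 6 = 4.5167%
Σ(R_i − R̄_i)(R_m − R̄_m) = 91.8400  ⇒  Cov = 91.8400 / 6 = 15.3067
Σ(R_m − R̄_m)² = 86.5883  ⇒  Var(R_m) = 86.5883 / 6 = 14.4314
β = Cov / Var(R_m) = 15.3067 / 14.4314 = 1.0607
MRP = 8.5% − 3.7% = 4.80%
E(R) = R_f + β × MRP = 3.7% + 1.0607 × 4.8% = 8.79%

8.79%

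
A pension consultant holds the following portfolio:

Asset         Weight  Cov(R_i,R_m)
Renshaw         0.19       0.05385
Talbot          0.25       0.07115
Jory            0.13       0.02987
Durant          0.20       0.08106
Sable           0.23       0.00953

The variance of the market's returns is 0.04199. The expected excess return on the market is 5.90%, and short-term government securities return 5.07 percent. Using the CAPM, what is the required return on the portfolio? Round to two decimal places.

12.14%

β_Renshaw = 0.05385 / 0.04199 = 1.2824
β_Talbot = 0.07115 / 0.04199 = 1.6945
β_Jory = 0.02987 / 0.04199 = 0.7114
β_Durant = 0.08106 / 0.04199 = 1.9305
β_Sable = 0.00953 / 0.04199 = 0.2270
β_P = Σ w_i β_i = 0.19×1.2824 + 0.25×1.6945 + 0.13×0.7114 + 0.20×1.9305 + 0.23×0.2270 = 1.1981
E(R_P) = R_f + β_P × MRP = 5.07% + 1.1981 × 5.90% = 12.14%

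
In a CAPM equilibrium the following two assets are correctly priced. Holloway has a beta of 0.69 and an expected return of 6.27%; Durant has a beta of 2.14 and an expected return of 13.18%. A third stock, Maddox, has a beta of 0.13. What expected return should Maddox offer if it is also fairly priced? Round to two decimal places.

3.60%

MRP (SML slope) = (13.18% − 6.27%) / (2.14 − 0.69) = 6.91% / 1.45 = 4.7655%
R_f (intercept) = 6.27% − 0.69 × 4.7655% = 2.9818%
E(R_Maddox) = R_f + β × MRP = 2.9818% + 0.13 × 4.7655% = 3.60%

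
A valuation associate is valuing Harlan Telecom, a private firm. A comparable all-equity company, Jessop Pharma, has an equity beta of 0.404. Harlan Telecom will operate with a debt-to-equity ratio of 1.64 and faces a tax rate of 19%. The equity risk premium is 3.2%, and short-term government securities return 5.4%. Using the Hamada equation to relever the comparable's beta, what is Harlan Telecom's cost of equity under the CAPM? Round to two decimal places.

8.41%

β_L = β_U × [1 + (1 − t)(D/E)] = 0.404 × [1 + (1 − 0.19) × 1.64]
    = 0.404 × [1 + 0.81 × 1.64] = 0.404 × 2.3284 = 0.9407
E(R) = R_f + β_L × MRP = 5.4% + 0.9407 × 3.2% = 8.41%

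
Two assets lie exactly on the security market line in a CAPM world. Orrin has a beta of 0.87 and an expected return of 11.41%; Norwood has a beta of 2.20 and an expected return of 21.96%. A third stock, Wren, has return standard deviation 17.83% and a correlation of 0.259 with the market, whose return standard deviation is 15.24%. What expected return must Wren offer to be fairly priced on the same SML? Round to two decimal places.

6.91%

MRP = (21.96% − 11.41%) / (2.20 − 0.87) = 7.9323%
R_f = 11.41% − 0.87 × 7.9323% = 4.5089%
β_Wren = ρ·σ_i/σ_m = 0.259 × 17.83 / 15.24 = 0.3030
E(R_Wren) = R_f + β × MRP = 4.5089% + 0.3030 × 7.9323% = 6.91%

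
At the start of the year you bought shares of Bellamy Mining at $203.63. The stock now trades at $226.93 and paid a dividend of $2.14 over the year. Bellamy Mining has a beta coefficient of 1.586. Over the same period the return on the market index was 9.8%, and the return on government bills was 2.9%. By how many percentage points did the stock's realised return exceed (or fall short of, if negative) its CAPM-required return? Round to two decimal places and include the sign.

Realised HPR = (P1 + D1 − P0) / P0 = (226.93 + 2.14 − 203.63) / 203.63 = 25.44 / 203.63 = 12.4932%
MRP = 9.8% − 2.9% = 6.90%
CAPM required = R_f + β·MRP = 2.9% + 1.586 × 6.9% = 13.8434%
α = realised − required = 12.4932% − 13.8434% = -1.35%

-1.35%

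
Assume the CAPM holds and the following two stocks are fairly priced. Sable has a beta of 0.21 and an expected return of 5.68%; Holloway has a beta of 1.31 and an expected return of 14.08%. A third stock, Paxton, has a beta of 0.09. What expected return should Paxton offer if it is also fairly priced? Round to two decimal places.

4.76%

MRP (SML slope) = (14.08% − 5.68%) / (1.31 − 0.21) = 8.40% / 1.10 = 7.6364%
R_f (intercept) = 5.68% − 0.21 × 7.6364% = 4.0764%
E(R_Paxton) = R_f + β × MRP = 4.0764% + 0.09 × 7.6364% = 4.76%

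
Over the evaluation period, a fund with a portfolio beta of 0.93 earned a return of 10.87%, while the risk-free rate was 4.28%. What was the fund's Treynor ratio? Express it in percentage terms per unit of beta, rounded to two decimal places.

7.09%

Treynor = (R_P − R_f) / β_P = (10.87% − 4.28%) / 0.9300 = 6.59% / 0.9300 = 7.09%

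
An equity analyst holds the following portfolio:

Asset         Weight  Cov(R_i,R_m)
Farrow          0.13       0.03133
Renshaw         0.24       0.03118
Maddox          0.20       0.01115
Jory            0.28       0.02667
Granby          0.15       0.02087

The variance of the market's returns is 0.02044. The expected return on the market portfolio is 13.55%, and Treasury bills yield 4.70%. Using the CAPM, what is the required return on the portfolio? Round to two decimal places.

β_Farrow = 0.03133 / 0.02044 = 1.5328
β_Renshaw = 0.03118 / 0.02044 = 1.5254
β_Maddox = 0.01115 / 0.02044 = 0.5455
β_Jory = 0.02667 / 0.02044 = 1.3048
β_Granby = 0.02087 / 0.02044 = 1.0210
β_P = Σ w_i β_i = 0.13×1.5328 + 0.24×1.5254 + 0.20×0.5455 + 0.28×1.3048 + 0.15×1.0210 = 1.1930
MRP = 13.55% − 4.70% = 8.85%
E(R_P) = R_f + β_P × MRP = 4.70% + 1.1930 × 8.85% = 15.26%

15.26%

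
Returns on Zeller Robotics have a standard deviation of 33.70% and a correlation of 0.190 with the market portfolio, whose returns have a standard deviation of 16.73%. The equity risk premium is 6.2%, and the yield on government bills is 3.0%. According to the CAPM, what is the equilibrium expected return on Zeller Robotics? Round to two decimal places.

β = ρ × σ_i / σ_m = 0.190 × 33.70% / 16.73% = 0.3827
E(R) = 3.0% + 0.3827 × 6.2% = 5.37%

5.37%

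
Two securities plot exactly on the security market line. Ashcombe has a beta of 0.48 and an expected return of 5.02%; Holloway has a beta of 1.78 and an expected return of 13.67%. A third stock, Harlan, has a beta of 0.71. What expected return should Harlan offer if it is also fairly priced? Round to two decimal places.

MRP (SML slope) = (13.67% − 5.02%) / (1.78 − 0.48) = 8.65% / 1.30 = 6.6538%
R_f (intercept) = 5.02% − 0.48 × 6.6538% = 1.8262%
E(R_Harlan) = R_f + β × MRP = 1.8262% + 0.71 × 6.6538% = 6.55%

6.55%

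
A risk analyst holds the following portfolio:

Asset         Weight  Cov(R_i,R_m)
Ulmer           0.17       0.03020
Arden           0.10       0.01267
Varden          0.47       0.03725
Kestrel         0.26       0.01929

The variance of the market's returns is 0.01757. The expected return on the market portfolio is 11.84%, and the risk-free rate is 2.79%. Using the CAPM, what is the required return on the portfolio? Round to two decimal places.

β_Ulmer = 0.03020 / 0.01757 = 1.7188
β_Arden = 0.01267 / 0.01757 = 0.7211
β_Varden = 0.03725 / 0.01757 = 2.1201
β_Kestrel = 0.01929 / 0.01757 = 1.0979
β_P = Σ w_i β_i = 0.17×1.7188 + 0.10×0.7211 + 0.47×2.1201 + 0.26×1.0979 = 1.6462
MRP = 11.84% − 2.79% = 9.05%
E(R_P) = R_f + β_P × MRP = 2.79% + 1.6462 × 9.05% = 17.69%

17.69%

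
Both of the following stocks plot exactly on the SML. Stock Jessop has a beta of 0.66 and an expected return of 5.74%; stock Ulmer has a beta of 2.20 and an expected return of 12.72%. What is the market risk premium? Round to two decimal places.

4.53%

Both satisfy E(R) = R_f + β·MRP, so the slope of the SML is
MRP = (12.72% − 5.74%) / (2.20 − 0.66) = 6.98% / 1.54 = 4.5325%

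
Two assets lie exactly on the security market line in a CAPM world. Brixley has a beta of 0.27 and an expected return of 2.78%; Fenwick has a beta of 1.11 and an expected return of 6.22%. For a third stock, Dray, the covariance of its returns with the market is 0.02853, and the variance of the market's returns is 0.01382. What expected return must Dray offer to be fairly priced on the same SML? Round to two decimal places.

10.13%

MRP = (6.22% − 2.78%) / (1.11 − 0.27) = 4.0952%
R_f = 2.78% − 0.27 × 4.0952% = 1.6743%
β_Dray = Cov / Var(R_m) = 0.02853 / 0.01382 = 2.0644
E(R_Dray) = R_f + β × MRP = 1.6743% + 2.0644 × 4.0952% = 10.13%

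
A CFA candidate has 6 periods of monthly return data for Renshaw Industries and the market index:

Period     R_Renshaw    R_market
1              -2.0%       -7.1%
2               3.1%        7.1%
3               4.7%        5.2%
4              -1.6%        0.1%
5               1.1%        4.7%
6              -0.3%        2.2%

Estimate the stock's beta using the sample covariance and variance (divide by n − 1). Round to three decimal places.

Mean R_i = (-2.0 + 3.1 + 4.7 − 1.6 + 1.1 − 0.3) / 6 = 0.8333%
Mean R_m = (-7.1 + 7.1 + 5.2 + 0.1 + 4.7 + 2.2) / 6 = 2.0333%
Σ(R_i − R̄_i)(R_m − R̄_m) = 54.8333  ⇒  Cov = 54.8333 / 5 = 10.9667
Σ(R_m − R̄_m)² = 129.9933  ⇒  Var(R_m) = 129.9933 / 5 = 25.9987
β = Cov / Var(R_m) = 10.9667 / 25.9987 = 0.4218

0.422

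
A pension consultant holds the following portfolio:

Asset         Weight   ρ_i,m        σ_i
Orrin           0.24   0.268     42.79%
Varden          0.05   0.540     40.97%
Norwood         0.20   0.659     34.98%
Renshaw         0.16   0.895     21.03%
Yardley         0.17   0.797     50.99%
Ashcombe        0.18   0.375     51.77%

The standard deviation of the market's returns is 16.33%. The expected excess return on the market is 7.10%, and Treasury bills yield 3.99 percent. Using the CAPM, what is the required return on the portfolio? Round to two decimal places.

β_Orrin = 0.268 × 42.79% / 16.33% = 0.7022
β_Varden = 0.540 × 40.97% / 16.33% = 1.3548
β_Norwood = 0.659 × 34.98% / 16.33% = 1.4116
β_Renshaw = 0.895 × 21.03% / 16.33% = 1.1526
β_Yardley = 0.797 × 50.99% / 16.33% = 2.4886
β_Ashcombe = 0.375 × 51.77% / 16.33% = 1.1888
β_P = Σ w_i β_i = 0.24×0.7022 + 0.05×1.3548 + 0.20×1.4116 + 0.16×1.1526 + 0.17×2.4886 + 0.18×1.1888 = 1.3401
E(R_P) = R_f + β_P × MRP = 3.99% + 1.3401 × 7.10% = 13.50%

13.50%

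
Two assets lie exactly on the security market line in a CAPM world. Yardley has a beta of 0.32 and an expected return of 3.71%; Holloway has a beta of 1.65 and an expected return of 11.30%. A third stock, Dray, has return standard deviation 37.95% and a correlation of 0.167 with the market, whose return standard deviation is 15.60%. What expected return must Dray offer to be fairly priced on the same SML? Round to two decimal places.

MRP = (11.30% − 3.71%) / (1.65 − 0.32) = 5.7068%
R_f = 3.71% − 0.32 × 5.7068% = 1.8838%
β_Dray = ρ·σ_i/σ_m = 0.167 × 37.95 / 15.60 = 0.4063
E(R_Dray) = R_f + β × MRP = 1.8838% + 0.4063 × 5.7068% = 4.20%

4.20%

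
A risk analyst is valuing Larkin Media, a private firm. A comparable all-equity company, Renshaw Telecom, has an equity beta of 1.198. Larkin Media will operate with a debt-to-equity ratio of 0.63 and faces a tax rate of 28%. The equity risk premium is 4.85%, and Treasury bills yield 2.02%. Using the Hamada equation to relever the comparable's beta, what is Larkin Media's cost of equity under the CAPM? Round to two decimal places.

β_L = β_U × [1 + (1 − t)(D/E)] = 1.198 × [1 + (1 − 0.28) × 0.63]
    = 1.198 × [1 + 0.72 × 0.63] = 1.198 × 1.4536 = 1.7414
E(R) = R_f + β_L × MRP = 2.02% + 1.7414 × 4.85% = 10.47%

10.47%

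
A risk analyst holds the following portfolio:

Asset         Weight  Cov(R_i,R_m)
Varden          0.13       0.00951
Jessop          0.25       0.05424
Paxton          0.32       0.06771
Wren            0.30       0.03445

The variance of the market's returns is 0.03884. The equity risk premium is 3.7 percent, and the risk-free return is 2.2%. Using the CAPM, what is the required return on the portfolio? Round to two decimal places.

β_Varden = 0.00951 / 0.03884 = 0.2449
β_Jessop = 0.05424 / 0.03884 = 1.3965
β_Paxton = 0.06771 / 0.03884 = 1.7433
β_Wren = 0.03445 / 0.03884 = 0.8870
β_P = Σ w_i β_i = 0.13×0.2449 + 0.25×1.3965 + 0.32×1.7433 + 0.30×0.8870 = 1.2049
E(R_P) = R_f + β_P × MRP = 2.2% + 1.2049 × 3.7% = 6.66%

6.66%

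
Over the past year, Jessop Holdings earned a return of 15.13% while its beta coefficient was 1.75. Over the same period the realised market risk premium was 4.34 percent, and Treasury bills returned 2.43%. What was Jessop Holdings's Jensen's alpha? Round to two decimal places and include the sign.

CAPM benchmark = R_f + β(R_m − R_f) = 2.43% + 1.75 × 4.34% = 10.0250%
α = actual − benchmark = 15.13% − 10.0250% = +5.11%

+5.11%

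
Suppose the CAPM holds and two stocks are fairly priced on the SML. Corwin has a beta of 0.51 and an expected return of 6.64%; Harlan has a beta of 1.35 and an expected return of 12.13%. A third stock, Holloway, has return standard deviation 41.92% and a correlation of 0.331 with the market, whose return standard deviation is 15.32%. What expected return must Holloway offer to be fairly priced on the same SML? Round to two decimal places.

9.23%

MRP = (12.13% − 6.64%) / (1.35 − 0.51) = 6.5357%
R_f = 6.64% − 0.51 × 6.5357% = 3.3068%
β_Holloway = ρ·σ_i/σ_m = 0.331 × 41.92 / 15.32 = 0.9057
E(R_Holloway) = R_f + β × MRP = 3.3068% + 0.9057 × 6.5357% = 9.23%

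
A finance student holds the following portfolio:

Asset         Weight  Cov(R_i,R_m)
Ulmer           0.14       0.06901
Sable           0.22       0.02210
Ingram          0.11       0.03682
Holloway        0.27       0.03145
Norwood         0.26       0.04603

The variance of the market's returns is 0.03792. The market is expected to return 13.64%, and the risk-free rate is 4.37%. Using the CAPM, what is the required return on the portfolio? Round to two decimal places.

β_Ulmer = 0.06901 / 0.03792 = 1.8199
β_Sable = 0.02210 / 0.03792 = 0.5828
β_Ingram = 0.03682 / 0.03792 = 0.9710
β_Holloway = 0.03145 / 0.03792 = 0.8294
β_Norwood = 0.04603 / 0.03792 = 1.2139
β_P = Σ w_i β_i = 0.14×1.8199 + 0.22×0.5828 + 0.11×0.9710 + 0.27×0.8294 + 0.26×1.2139 = 1.0294
MRP = 13.64% − 4.37% = 9.27%
E(R_P) = R_f + β_P × MRP = 4.37% + 1.0294 × 9.27% = 13.91%

13.91%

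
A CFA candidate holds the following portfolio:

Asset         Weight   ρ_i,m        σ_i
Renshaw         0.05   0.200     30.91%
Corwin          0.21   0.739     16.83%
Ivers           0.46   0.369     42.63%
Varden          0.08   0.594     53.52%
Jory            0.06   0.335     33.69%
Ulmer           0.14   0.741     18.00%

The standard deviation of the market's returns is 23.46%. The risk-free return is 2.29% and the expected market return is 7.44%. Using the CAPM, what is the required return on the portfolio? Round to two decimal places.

5.64%

β_Renshaw = 0.200 × 30.91% / 23.46% = 0.2635
β_Corwin = 0.739 × 16.83% / 23.46% = 0.5302
β_Ivers = 0.369 × 42.63% / 23.46% = 0.6705
β_Varden = 0.594 × 53.52% / 23.46% = 1.3551
β_Jory = 0.335 × 33.69% / 23.46% = 0.4811
β_Ulmer = 0.741 × 18.00% / 23.46% = 0.5685
β_P = Σ w_i β_i = 0.05×0.2635 + 0.21×0.5302 + 0.46×0.6705 + 0.08×1.3551 + 0.06×0.4811 + 0.14×0.5685 = 0.6498
MRP = 7.44% − 2.29% = 5.15%
E(R_P) = R_f + β_P × MRP = 2.29% + 0.6498 × 5.15% = 5.64%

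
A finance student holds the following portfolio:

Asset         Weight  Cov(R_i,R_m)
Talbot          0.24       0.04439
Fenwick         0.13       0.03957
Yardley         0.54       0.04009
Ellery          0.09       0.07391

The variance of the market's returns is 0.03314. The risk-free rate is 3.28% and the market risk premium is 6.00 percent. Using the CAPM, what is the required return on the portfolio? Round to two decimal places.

11.26%

β_Talbot = 0.04439 / 0.03314 = 1.3395
β_Fenwick = 0.03957 / 0.03314 = 1.1940
β_Yardley = 0.04009 / 0.03314 = 1.2097
β_Ellery = 0.07391 / 0.03314 = 2.2302
β_P = Σ w_i β_i = 0.24×1.3395 + 0.13×1.1940 + 0.54×1.2097 + 0.09×2.2302 = 1.3307
E(R_P) = R_f + β_P × MRP = 3.28% + 1.3307 × 6.00% = 11.26%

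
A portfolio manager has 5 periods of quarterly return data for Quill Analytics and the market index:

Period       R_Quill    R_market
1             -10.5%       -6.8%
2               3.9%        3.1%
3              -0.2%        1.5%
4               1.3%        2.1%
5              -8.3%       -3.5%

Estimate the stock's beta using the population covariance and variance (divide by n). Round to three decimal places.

Mean R_i = (-10.5 + 3.9 − 0.2 + 1.3 − 8.3) / 5 = -2.7600%
Mean R_m = (-6.8 + 3.1 + 1.5 + 2.1 − 3.5) / 5 = -0.7200%
Σ(R_i − R̄_i)(R_m − R̄_m) = 105.0340  ⇒  Cov = 105.0340 / 5 = 21.0068
Σ(R_m − R̄_m)² = 72.1680  ⇒  Var(R_m) = 72.1680 / 5 = 14.4336
β = Cov / Var(R_m) = 21.0068 / 14.4336 = 1.4554

1.455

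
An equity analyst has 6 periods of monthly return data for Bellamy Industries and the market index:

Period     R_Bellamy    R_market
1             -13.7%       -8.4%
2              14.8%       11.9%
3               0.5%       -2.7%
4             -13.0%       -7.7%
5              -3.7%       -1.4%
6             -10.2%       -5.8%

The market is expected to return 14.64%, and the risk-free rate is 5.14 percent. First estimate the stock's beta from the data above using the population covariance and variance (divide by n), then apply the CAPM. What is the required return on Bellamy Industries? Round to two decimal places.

18.48%

Mean R_i = (-13.7 + 14.8 + 0.5 − 13.0 − 3.7 − 10.2) / 6 = -4.2167%
Mean R_m = (-8.4 + 11.9 − 2.7 − 7.7 − 1.4 − 5.8) / 6 = -2.3500%
Σ(R_i − R̄_i)(R_m − R̄_m) = 394.8350  ⇒  Cov = 394.8350 / 6 = 65.8058
Σ(R_m − R̄_m)² = 281.2150  ⇒  Var(R_m) = 281.2150 / 6 = 46.8692
β = Cov / Var(R_m) = 65.8058 / 46.8692 = 1.4040
MRP = 14.64% − 5.14% = 9.50%
E(R) = R_f + β × MRP = 5.14% + 1.4040 × 9.50% = 18.48%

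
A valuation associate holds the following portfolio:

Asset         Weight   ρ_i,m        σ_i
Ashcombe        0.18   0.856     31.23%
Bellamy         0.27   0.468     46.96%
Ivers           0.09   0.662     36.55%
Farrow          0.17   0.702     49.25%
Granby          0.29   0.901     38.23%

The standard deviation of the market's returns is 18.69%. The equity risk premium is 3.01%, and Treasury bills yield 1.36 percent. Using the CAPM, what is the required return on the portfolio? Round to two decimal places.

β_Ashcombe = 0.856 × 31.23% / 18.69% = 1.4303
β_Bellamy = 0.468 × 46.96% / 18.69% = 1.1759
β_Ivers = 0.662 × 36.55% / 18.69% = 1.2946
β_Farrow = 0.702 × 49.25% / 18.69% = 1.8498
β_Granby = 0.901 × 38.23% / 18.69% = 1.8430
β_P = Σ w_i β_i = 0.18×1.4303 + 0.27×1.1759 + 0.09×1.2946 + 0.17×1.8498 + 0.29×1.8430 = 1.5404
E(R_P) = R_f + β_P × MRP = 1.36% + 1.5404 × 3.01% = 6.00%

6.00%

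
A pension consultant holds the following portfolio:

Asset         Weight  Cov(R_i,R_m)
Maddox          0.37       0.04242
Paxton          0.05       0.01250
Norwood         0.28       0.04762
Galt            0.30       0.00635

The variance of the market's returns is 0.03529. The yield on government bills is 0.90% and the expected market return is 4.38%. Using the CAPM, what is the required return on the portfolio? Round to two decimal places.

β_Maddox = 0.04242 / 0.03529 = 1.2020
β_Paxton = 0.01250 / 0.03529 = 0.3542
β_Norwood = 0.04762 / 0.03529 = 1.3494
β_Galt = 0.00635 / 0.03529 = 0.1799
β_P = Σ w_i β_i = 0.37×1.2020 + 0.05×0.3542 + 0.28×1.3494 + 0.30×0.1799 = 0.8943
MRP = 4.38% − 0.90% = 3.48%
E(R_P) = R_f + β_P × MRP = 0.90% + 0.8943 × 3.48% = 4.01%

4.01%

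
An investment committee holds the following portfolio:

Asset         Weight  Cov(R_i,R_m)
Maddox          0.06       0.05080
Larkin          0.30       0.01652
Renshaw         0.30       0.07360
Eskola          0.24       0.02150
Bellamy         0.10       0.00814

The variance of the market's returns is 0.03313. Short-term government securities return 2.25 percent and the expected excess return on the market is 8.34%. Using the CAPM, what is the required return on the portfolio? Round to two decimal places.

11.33%

β_Maddox = 0.05080 / 0.03313 = 1.5334
β_Larkin = 0.01652 / 0.03313 = 0.4986
β_Renshaw = 0.07360 / 0.03313 = 2.2216
β_Eskola = 0.02150 / 0.03313 = 0.6490
β_Bellamy = 0.00814 / 0.03313 = 0.2457
β_P = Σ w_i β_i = 0.06×1.5334 + 0.30×0.4986 + 0.30×2.2216 + 0.24×0.6490 + 0.10×0.2457 = 1.0884
E(R_P) = R_f + β_P × MRP = 2.25% + 1.0884 × 8.34% = 11.33%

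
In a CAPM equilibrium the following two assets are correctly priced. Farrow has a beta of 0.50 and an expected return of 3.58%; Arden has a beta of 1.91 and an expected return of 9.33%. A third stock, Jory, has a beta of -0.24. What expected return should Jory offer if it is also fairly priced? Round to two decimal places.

0.56%

MRP (SML slope) = (9.33% − 3.58%) / (1.91 − 0.50) = 5.75% / 1.41 = 4.0780%
R_f (intercept) = 3.58% − 0.50 × 4.0780% = 1.5410%
E(R_Jory) = R_f + β × MRP = 1.5410% + -0.24 × 4.0780% = 0.56%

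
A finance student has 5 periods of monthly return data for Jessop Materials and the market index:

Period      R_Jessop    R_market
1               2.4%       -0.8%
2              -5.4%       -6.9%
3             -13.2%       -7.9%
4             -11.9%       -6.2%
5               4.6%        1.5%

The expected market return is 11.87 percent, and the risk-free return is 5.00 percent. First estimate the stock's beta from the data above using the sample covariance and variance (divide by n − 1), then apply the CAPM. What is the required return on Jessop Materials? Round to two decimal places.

17.45%

Mean R_i = (2.4 − 5.4 − 13.2 − 11.9 + 4.6) / 5 = -4.7000%
Mean R_m = (-0.8 − 6.9 − 7.9 − 6.2 + 1.5) / 5 = -4.0600%
Σ(R_i − R̄_i)(R_m − R̄_m) = 124.8900  ⇒  Cov = 124.8900 / 4 = 31.2225
Σ(R_m − R̄_m)² = 68.9320  ⇒  Var(R_m) = 68.9320 / 4 = 17.2330
β = Cov / Var(R_m) = 31.2225 / 17.2330 = 1.8118
MRP = 11.87% − 5.00% = 6.87%
E(R) = R_f + β × MRP = 5.00% + 1.8118 × 6.87% = 17.45%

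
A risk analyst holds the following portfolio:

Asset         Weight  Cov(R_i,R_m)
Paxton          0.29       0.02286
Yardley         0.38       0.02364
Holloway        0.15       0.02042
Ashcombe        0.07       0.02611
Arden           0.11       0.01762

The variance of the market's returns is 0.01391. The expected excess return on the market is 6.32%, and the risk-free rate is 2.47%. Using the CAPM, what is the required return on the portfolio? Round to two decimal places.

12.67%

β_Paxton = 0.02286 / 0.01391 = 1.6434
β_Yardley = 0.02364 / 0.01391 = 1.6995
β_Holloway = 0.02042 / 0.01391 = 1.4680
β_Ashcombe = 0.02611 / 0.01391 = 1.8771
β_Arden = 0.01762 / 0.01391 = 1.2667
β_P = Σ w_i β_i = 0.29×1.6434 + 0.38×1.6995 + 0.15×1.4680 + 0.07×1.8771 + 0.11×1.2667 = 1.6133
E(R_P) = R_f + β_P × MRP = 2.47% + 1.6133 × 6.32% = 12.67%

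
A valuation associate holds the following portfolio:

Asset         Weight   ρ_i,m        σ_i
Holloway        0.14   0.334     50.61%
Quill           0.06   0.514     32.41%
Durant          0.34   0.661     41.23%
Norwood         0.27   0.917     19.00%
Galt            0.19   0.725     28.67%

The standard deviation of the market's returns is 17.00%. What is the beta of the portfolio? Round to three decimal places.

β_Holloway = 0.334 × 50.61% / 17.00% = 0.9943
β_Quill = 0.514 × 32.41% / 17.00% = 0.9799
β_Durant = 0.661 × 41.23% / 17.00% = 1.6031
β_Norwood = 0.917 × 19.00% / 17.00% = 1.0249
β_Galt = 0.725 × 28.67% / 17.00% = 1.2227
β_P = Σ w_i β_i = 0.14×0.9943 + 0.06×0.9799 + 0.34×1.6031 + 0.27×1.0249 + 0.19×1.2227 = 1.2521

1.252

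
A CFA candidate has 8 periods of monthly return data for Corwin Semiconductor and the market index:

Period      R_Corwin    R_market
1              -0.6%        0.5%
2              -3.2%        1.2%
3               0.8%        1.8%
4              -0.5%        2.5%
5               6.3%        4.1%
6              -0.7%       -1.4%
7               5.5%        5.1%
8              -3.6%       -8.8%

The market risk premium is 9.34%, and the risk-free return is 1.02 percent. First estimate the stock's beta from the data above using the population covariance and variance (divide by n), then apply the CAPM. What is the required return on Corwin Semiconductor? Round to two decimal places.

6.76%

Mean R_i = (-0.6 − 3.2 + 0.8 − 0.5 + 6.3 − 0.7 + 5.5 − 3.6) / 8 = 0.5000%
Mean R_m = (0.5 + 1.2 + 1.8 + 2.5 + 4.1 − 1.4 + 5.1 − 8.8) / 8 = 0.6250%
Σ(R_i − R̄_i)(R_m − R̄_m) = 80.0900  ⇒  Cov = 80.0900 / 8 = 10.0113
Σ(R_m − R̄_m)² = 130.2750  ⇒  Var(R_m) = 130.2750 / 8 = 16.2844
β = Cov / Var(R_m) = 10.0113 / 16.2844 = 0.6148
E(R) = R_f + β × MRP = 1.02% + 0.6148 × 9.34% = 6.76%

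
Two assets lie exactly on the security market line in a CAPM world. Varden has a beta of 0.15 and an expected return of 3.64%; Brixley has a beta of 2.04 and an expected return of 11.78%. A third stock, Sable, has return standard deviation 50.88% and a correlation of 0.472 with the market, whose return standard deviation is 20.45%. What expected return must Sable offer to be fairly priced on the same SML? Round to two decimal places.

8.05%

MRP = (11.78% − 3.64%) / (2.04 − 0.15) = 4.3069%
R_f = 3.64% − 0.15 × 4.3069% = 2.9940%
β_Sable = ρ·σ_i/σ_m = 0.472 × 50.88 / 20.45 = 1.1743
E(R_Sable) = R_f + β × MRP = 2.9940% + 1.1743 × 4.3069% = 8.05%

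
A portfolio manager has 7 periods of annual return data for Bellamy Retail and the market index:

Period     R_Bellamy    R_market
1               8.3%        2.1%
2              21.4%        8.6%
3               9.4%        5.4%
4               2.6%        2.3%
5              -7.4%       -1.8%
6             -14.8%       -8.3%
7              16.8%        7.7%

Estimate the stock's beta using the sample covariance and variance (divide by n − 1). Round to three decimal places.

2.122

Mean R_i = (8.3 + 21.4 + 9.4 + 2.6 − 7.4 − 14.8 + 16.8) / 7 = 5.1857%
Mean R_m = (2.1 + 8.6 + 5.4 + 2.3 − 1.8 − 8.3 + 7.7) / 7 = 2.2857%
Σ(R_i − R̄_i)(R_m − R̄_m) = 440.7586  ⇒  Cov = 440.7586 / 6 = 73.4598
Σ(R_m − R̄_m)² = 207.6686  ⇒  Var(R_m) = 207.6686 / 6 = 34.6114
β = Cov / Var(R_m) = 73.4598 / 34.6114 = 2.1224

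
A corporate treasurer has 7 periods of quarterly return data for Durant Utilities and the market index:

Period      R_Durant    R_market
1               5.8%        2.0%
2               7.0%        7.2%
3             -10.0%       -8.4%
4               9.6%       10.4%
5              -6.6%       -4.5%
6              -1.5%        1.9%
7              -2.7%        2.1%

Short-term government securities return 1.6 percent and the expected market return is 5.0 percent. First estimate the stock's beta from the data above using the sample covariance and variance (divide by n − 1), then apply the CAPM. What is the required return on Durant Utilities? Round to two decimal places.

5.25%

Mean R_i = (5.8 + 7.0 − 10.0 + 9.6 − 6.6 − 1.5 − 2.7) / 7 = 0.2286%
Mean R_m = (2.0 + 7.2 − 8.4 + 10.4 − 4.5 + 1.9 + 2.1) / 7 = 1.5286%
Σ(R_i − R̄_i)(R_m − R̄_m) = 264.5743  ⇒  Cov = 264.5743 / 6 = 44.0957
Σ(R_m − R̄_m)² = 246.4743  ⇒  Var(R_m) = 246.4743 / 6 = 41.0791
β = Cov / Var(R_m) = 44.0957 / 41.0791 = 1.0734
MRP = 5.0% − 1.6% = 3.40%
E(R) = R_f + β × MRP = 1.6% + 1.0734 × 3.4% = 5.25%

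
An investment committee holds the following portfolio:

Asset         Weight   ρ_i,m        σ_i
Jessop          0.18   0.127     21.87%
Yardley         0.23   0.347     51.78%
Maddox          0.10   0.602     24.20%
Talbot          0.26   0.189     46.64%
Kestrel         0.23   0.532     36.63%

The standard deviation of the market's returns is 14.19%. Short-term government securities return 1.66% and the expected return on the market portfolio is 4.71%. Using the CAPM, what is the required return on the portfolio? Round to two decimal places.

4.42%

β_Jessop = 0.127 × 21.87% / 14.19% = 0.1957
β_Yardley = 0.347 × 51.78% / 14.19% = 1.2662
β_Maddox = 0.602 × 24.20% / 14.19% = 1.0267
β_Talbot = 0.189 × 46.64% / 14.19% = 0.6212
β_Kestrel = 0.532 × 36.63% / 14.19% = 1.3733
β_P = Σ w_i β_i = 0.18×0.1957 + 0.23×1.2662 + 0.10×1.0267 + 0.26×0.6212 + 0.23×1.3733 = 0.9065
MRP = 4.71% − 1.66% = 3.05%
E(R_P) = R_f + β_P × MRP = 1.66% + 0.9065 × 3.05% = 4.42%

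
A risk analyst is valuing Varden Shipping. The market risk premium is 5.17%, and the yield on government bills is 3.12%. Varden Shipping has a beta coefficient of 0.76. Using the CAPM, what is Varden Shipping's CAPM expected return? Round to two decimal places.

E(R) = R_f + β × MRP = 3.12% + 0.76 × 5.17% = 7.05%

7.05%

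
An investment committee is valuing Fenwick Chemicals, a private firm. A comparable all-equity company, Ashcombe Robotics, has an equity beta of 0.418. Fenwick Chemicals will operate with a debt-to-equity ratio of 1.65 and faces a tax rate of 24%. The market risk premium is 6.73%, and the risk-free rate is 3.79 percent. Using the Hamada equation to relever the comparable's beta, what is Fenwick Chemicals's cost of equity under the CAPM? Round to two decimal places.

β_L = β_U × [1 + (1 − t)(D/E)] = 0.418 × [1 + (1 − 0.24) × 1.65]
    = 0.418 × [1 + 0.76 × 1.65] = 0.418 × 2.2540 = 0.9422
E(R) = R_f + β_L × MRP = 3.79% + 0.9422 × 6.73% = 10.13%

10.13%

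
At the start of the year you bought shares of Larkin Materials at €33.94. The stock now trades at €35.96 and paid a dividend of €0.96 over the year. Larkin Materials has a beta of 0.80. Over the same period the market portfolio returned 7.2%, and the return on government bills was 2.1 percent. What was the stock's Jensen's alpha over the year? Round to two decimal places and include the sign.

+2.60%

Realised HPR = (P1 + D1 − P0) / P0 = (35.96 + 0.96 − 33.94) / 33.94 = 2.98 / 33.94 = 8.7802%
MRP = 7.2% − 2.1% = 5.10%
CAPM required = R_f + β·MRP = 2.1% + 0.80 × 5.1% = 6.1800%
α = realised − required = 8.7802% − 6.1800% = +2.60%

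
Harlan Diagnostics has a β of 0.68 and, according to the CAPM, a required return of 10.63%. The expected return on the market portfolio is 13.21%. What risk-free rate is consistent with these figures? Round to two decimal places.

5.15%

E(R) = R_f + β(E(R_m) − R_f) = R_f(1 − β) + β·E(R_m)
10.63% = R_f × (1 − 0.68) + 0.68 × 13.21%
10.63% = R_f × 0.32 + 8.9828%
R_f = (10.63% − 8.9828%) / 0.32 = 5.15%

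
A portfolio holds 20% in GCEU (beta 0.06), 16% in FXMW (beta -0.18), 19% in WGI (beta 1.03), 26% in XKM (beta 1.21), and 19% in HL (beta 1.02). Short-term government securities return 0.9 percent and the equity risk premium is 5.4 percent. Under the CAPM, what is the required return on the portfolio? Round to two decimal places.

β_P = Σ w_i β_i = 0.20×0.06 + 0.16×-0.18 + 0.19×1.03 + 0.26×1.21 + 0.19×1.02 = 0.6873
E(R_P) = R_f + β_P × MRP = 0.9% + 0.6873 × 5.4% = 4.61%

4.61%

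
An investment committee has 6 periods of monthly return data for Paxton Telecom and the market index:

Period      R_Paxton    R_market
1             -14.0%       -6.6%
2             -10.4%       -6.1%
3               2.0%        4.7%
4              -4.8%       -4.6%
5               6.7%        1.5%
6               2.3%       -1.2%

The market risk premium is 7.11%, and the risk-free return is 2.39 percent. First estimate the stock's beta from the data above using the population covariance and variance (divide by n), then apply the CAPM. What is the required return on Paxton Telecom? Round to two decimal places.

13.30%

Mean R_i = (-14.0 − 10.4 + 2.0 − 4.8 + 6.7 + 2.3) / 6 = -3.0333%
Mean R_m = (-6.6 − 6.1 + 4.7 − 4.6 + 1.5 − 1.2) / 6 = -2.0500%
Σ(R_i − R̄_i)(R_m − R̄_m) = 157.3000  ⇒  Cov = 157.3000 / 6 = 26.2167
Σ(R_m − R̄_m)² = 102.4950  ⇒  Var(R_m) = 102.4950 / 6 = 17.0825
β = Cov / Var(R_m) = 26.2167 / 17.0825 = 1.5347
E(R) = R_f + β × MRP = 2.39% + 1.5347 × 7.11% = 13.30%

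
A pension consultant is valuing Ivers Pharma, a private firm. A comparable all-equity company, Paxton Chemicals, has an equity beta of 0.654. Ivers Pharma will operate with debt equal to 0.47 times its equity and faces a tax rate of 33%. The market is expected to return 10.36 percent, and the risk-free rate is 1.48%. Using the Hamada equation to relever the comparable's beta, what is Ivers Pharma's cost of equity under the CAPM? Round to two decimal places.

β_L = β_U × [1 + (1 − t)(D/E)] = 0.654 × [1 + (1 − 0.33) × 0.47]
    = 0.654 × [1 + 0.67 × 0.47] = 0.654 × 1.3149 = 0.8599
MRP = 10.36% − 1.48% = 8.88%
E(R) = R_f + β_L × MRP = 1.48% + 0.8599 × 8.88% = 9.12%

9.12%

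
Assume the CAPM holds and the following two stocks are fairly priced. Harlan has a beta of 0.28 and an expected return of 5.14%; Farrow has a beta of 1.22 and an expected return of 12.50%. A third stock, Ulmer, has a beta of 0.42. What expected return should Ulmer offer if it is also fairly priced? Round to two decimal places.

6.24%

MRP (SML slope) = (12.50% − 5.14%) / (1.22 − 0.28) = 7.36% / 0.94 = 7.8298%
R_f (intercept) = 5.14% − 0.28 × 7.8298% = 2.9477%
E(R_Ulmer) = R_f + β × MRP = 2.9477% + 0.42 × 7.8298% = 6.24%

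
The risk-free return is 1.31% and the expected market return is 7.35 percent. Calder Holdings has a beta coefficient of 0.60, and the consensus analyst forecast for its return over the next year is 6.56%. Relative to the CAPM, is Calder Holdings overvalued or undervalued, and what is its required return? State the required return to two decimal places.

MRP = 7.35% − 1.31% = 6.04%
Required return = R_f + β·MRP = 1.31% + 0.60 × 6.04% = 4.93%
Forecast 6.56% > required 4.93% → the stock plots above the SML → undervalued.

Undervalued; required return 4.93%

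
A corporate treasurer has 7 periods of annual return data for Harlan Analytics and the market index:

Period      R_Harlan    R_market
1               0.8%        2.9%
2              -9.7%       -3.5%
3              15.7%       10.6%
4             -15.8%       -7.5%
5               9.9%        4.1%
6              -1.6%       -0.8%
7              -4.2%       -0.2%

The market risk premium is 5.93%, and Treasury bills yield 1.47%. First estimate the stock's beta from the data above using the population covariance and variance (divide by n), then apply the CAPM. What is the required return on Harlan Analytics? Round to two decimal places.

12.25%

Mean R_i = (0.8 − 9.7 + 15.7 − 15.8 + 9.9 − 1.6 − 4.2) / 7 = -0.7000%
Mean R_m = (2.9 − 3.5 + 10.6 − 7.5 + 4.1 − 0.8 − 0.2) / 7 = 0.8000%
Σ(R_i − R̄_i)(R_m − R̄_m) = 367.8200  ⇒  Cov = 367.8200 / 7 = 52.5457
Σ(R_m − R̄_m)² = 202.2800  ⇒  Var(R_m) = 202.2800 / 7 = 28.8971
β = Cov / Var(R_m) = 52.5457 / 28.8971 = 1.8184
E(R) = R_f + β × MRP = 1.47% + 1.8184 × 5.93% = 12.25%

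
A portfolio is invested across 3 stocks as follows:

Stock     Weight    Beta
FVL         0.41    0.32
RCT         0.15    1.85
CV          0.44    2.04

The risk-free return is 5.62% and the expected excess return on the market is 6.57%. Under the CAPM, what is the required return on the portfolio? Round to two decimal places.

β_P = Σ w_i β_i = 0.41×0.32 + 0.15×1.85 + 0.44×2.04 = 1.3063
E(R_P) = R_f + β_P × MRP = 5.62% + 1.3063 × 6.57% = 14.20%

14.20%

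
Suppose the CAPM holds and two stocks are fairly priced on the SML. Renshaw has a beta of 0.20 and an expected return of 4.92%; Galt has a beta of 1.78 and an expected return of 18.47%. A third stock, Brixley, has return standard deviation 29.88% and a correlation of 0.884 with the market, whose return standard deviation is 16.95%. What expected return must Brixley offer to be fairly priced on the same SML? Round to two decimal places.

16.57%

MRP = (18.47% − 4.92%) / (1.78 − 0.20) = 8.5759%
R_f = 4.92% − 0.20 × 8.5759% = 3.2048%
β_Brixley = ρ·σ_i/σ_m = 0.884 × 29.88 / 16.95 = 1.5583
E(R_Brixley) = R_f + β × MRP = 3.2048% + 1.5583 × 8.5759% = 16.57%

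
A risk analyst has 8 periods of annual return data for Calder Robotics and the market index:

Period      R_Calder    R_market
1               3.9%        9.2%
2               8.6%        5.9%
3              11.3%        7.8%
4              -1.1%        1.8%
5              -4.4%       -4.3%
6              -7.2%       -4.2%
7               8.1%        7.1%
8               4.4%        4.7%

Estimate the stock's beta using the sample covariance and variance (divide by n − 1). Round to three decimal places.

1.120

Mean R_i = (3.9 + 8.6 + 11.3 − 1.1 − 4.4 − 7.2 + 8.1 + 4.4) / 8 = 2.9500%
Mean R_m = (9.2 + 5.9 + 7.8 + 1.8 − 4.3 − 4.2 + 7.1 + 4.7) / 8 = 3.5000%
Σ(R_i − R̄_i)(R_m − R̄_m) = 217.5300  ⇒  Cov = 217.5300 / 7 = 31.0757
Σ(R_m − R̄_m)² = 194.1600  ⇒  Var(R_m) = 194.1600 / 7 = 27.7371
β = Cov / Var(R_m) = 31.0757 / 27.7371 = 1.1204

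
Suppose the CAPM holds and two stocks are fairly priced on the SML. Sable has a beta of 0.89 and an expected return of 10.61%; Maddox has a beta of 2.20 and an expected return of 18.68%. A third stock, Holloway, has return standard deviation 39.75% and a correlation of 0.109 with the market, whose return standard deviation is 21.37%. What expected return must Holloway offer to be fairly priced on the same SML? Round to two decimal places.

6.38%

MRP = (18.68% − 10.61%) / (2.20 − 0.89) = 6.1603%
R_f = 10.61% − 0.89 × 6.1603% = 5.1273%
β_Holloway = ρ·σ_i/σ_m = 0.109 × 39.75 / 21.37 = 0.2027
E(R_Holloway) = R_f + β × MRP = 5.1273% + 0.2027 × 6.1603% = 6.38%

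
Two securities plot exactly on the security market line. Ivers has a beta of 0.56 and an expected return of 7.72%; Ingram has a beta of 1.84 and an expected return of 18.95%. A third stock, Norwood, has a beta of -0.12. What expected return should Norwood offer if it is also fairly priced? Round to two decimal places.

1.75%

MRP (SML slope) = (18.95% − 7.72%) / (1.84 − 0.56) = 11.23% / 1.28 = 8.7734%
R_f (intercept) = 7.72% − 0.56 × 8.7734% = 2.8069%
E(R_Norwood) = R_f + β × MRP = 2.8069% + -0.12 × 8.7734% = 1.75%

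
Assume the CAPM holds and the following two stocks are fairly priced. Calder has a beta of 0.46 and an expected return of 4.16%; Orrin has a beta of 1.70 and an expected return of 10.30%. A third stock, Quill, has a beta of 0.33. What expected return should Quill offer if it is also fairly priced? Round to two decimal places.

3.52%

MRP (SML slope) = (10.30% − 4.16%) / (1.70 − 0.46) = 6.14% / 1.24 = 4.9516%
R_f (intercept) = 4.16% − 0.46 × 4.9516% = 1.8823%
E(R_Quill) = R_f + β × MRP = 1.8823% + 0.33 × 4.9516% = 3.52%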